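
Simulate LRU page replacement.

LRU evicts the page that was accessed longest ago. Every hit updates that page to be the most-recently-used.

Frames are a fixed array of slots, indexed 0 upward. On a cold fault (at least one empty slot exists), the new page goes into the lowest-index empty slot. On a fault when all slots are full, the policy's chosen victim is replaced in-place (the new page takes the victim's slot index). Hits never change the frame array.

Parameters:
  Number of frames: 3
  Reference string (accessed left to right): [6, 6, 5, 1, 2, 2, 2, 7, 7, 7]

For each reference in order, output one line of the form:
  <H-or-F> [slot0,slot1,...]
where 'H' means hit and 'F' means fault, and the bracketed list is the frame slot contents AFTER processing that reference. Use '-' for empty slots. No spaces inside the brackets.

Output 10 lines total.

F [6,-,-]
H [6,-,-]
F [6,5,-]
F [6,5,1]
F [2,5,1]
H [2,5,1]
H [2,5,1]
F [2,7,1]
H [2,7,1]
H [2,7,1]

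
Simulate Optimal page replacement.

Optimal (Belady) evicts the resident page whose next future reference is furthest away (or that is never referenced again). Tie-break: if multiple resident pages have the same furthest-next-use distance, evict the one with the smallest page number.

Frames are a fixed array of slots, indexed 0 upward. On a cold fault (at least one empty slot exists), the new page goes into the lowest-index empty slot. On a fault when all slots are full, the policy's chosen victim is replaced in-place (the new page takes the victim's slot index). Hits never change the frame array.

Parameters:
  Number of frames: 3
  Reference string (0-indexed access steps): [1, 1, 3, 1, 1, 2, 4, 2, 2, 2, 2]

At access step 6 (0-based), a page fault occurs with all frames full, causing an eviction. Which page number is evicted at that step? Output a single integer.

Answer: 1

Derivation:
Step 0: ref 1 -> FAULT, frames=[1,-,-]
Step 1: ref 1 -> HIT, frames=[1,-,-]
Step 2: ref 3 -> FAULT, frames=[1,3,-]
Step 3: ref 1 -> HIT, frames=[1,3,-]
Step 4: ref 1 -> HIT, frames=[1,3,-]
Step 5: ref 2 -> FAULT, frames=[1,3,2]
Step 6: ref 4 -> FAULT, evict 1, frames=[4,3,2]
At step 6: evicted page 1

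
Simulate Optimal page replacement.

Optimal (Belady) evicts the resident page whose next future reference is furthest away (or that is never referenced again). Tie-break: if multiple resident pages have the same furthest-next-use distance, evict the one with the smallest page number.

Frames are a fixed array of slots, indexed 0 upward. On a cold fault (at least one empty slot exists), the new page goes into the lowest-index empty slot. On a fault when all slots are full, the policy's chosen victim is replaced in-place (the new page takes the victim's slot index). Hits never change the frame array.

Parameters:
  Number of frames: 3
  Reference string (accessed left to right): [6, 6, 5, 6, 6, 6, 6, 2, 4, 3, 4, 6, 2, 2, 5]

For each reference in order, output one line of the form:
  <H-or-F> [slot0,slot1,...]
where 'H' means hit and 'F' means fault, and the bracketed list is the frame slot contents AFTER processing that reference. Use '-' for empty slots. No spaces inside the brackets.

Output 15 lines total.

F [6,-,-]
H [6,-,-]
F [6,5,-]
H [6,5,-]
H [6,5,-]
H [6,5,-]
H [6,5,-]
F [6,5,2]
F [6,4,2]
F [6,4,3]
H [6,4,3]
H [6,4,3]
F [6,4,2]
H [6,4,2]
F [6,4,5]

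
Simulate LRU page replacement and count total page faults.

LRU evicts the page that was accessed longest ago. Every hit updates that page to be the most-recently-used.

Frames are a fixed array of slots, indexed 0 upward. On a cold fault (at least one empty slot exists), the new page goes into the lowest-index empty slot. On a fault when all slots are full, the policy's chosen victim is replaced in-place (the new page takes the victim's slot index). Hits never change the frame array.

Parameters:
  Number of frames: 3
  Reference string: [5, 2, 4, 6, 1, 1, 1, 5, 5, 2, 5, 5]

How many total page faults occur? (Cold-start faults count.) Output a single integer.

Answer: 7

Derivation:
Step 0: ref 5 → FAULT, frames=[5,-,-]
Step 1: ref 2 → FAULT, frames=[5,2,-]
Step 2: ref 4 → FAULT, frames=[5,2,4]
Step 3: ref 6 → FAULT (evict 5), frames=[6,2,4]
Step 4: ref 1 → FAULT (evict 2), frames=[6,1,4]
Step 5: ref 1 → HIT, frames=[6,1,4]
Step 6: ref 1 → HIT, frames=[6,1,4]
Step 7: ref 5 → FAULT (evict 4), frames=[6,1,5]
Step 8: ref 5 → HIT, frames=[6,1,5]
Step 9: ref 2 → FAULT (evict 6), frames=[2,1,5]
Step 10: ref 5 → HIT, frames=[2,1,5]
Step 11: ref 5 → HIT, frames=[2,1,5]
Total faults: 7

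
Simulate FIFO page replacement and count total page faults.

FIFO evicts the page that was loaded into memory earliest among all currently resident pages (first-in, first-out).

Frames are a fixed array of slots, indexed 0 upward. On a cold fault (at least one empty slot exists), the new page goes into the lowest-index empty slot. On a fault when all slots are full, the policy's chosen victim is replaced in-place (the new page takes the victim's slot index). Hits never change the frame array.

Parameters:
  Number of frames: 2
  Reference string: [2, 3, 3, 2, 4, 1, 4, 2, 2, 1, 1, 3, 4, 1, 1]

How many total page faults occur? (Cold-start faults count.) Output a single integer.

Answer: 8

Derivation:
Step 0: ref 2 → FAULT, frames=[2,-]
Step 1: ref 3 → FAULT, frames=[2,3]
Step 2: ref 3 → HIT, frames=[2,3]
Step 3: ref 2 → HIT, frames=[2,3]
Step 4: ref 4 → FAULT (evict 2), frames=[4,3]
Step 5: ref 1 → FAULT (evict 3), frames=[4,1]
Step 6: ref 4 → HIT, frames=[4,1]
Step 7: ref 2 → FAULT (evict 4), frames=[2,1]
Step 8: ref 2 → HIT, frames=[2,1]
Step 9: ref 1 → HIT, frames=[2,1]
Step 10: ref 1 → HIT, frames=[2,1]
Step 11: ref 3 → FAULT (evict 1), frames=[2,3]
Step 12: ref 4 → FAULT (evict 2), frames=[4,3]
Step 13: ref 1 → FAULT (evict 3), frames=[4,1]
Step 14: ref 1 → HIT, frames=[4,1]
Total faults: 8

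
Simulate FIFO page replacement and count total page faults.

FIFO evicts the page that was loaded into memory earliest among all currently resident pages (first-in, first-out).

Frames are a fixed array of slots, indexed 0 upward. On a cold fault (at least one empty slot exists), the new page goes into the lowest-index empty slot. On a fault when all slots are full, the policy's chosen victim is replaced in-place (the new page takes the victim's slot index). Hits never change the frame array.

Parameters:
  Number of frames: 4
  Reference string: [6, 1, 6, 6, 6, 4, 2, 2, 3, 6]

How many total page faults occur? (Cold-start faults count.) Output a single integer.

Step 0: ref 6 → FAULT, frames=[6,-,-,-]
Step 1: ref 1 → FAULT, frames=[6,1,-,-]
Step 2: ref 6 → HIT, frames=[6,1,-,-]
Step 3: ref 6 → HIT, frames=[6,1,-,-]
Step 4: ref 6 → HIT, frames=[6,1,-,-]
Step 5: ref 4 → FAULT, frames=[6,1,4,-]
Step 6: ref 2 → FAULT, frames=[6,1,4,2]
Step 7: ref 2 → HIT, frames=[6,1,4,2]
Step 8: ref 3 → FAULT (evict 6), frames=[3,1,4,2]
Step 9: ref 6 → FAULT (evict 1), frames=[3,6,4,2]
Total faults: 6

Answer: 6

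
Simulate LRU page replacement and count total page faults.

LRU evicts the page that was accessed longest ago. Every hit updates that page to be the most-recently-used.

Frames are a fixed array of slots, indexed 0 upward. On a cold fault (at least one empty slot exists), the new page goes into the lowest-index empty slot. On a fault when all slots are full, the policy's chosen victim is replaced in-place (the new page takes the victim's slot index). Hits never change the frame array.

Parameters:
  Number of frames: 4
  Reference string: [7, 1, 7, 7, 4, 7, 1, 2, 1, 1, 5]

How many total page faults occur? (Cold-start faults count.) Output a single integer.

Answer: 5

Derivation:
Step 0: ref 7 → FAULT, frames=[7,-,-,-]
Step 1: ref 1 → FAULT, frames=[7,1,-,-]
Step 2: ref 7 → HIT, frames=[7,1,-,-]
Step 3: ref 7 → HIT, frames=[7,1,-,-]
Step 4: ref 4 → FAULT, frames=[7,1,4,-]
Step 5: ref 7 → HIT, frames=[7,1,4,-]
Step 6: ref 1 → HIT, frames=[7,1,4,-]
Step 7: ref 2 → FAULT, frames=[7,1,4,2]
Step 8: ref 1 → HIT, frames=[7,1,4,2]
Step 9: ref 1 → HIT, frames=[7,1,4,2]
Step 10: ref 5 → FAULT (evict 4), frames=[7,1,5,2]
Total faults: 5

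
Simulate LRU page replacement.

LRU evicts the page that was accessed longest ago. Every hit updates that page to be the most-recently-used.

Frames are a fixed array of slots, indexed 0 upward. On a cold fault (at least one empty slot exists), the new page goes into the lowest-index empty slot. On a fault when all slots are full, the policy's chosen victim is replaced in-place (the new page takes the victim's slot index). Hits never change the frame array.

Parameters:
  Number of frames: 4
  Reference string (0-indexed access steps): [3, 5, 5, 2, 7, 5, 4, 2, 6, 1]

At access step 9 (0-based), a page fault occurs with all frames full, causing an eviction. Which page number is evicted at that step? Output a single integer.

Answer: 5

Derivation:
Step 0: ref 3 -> FAULT, frames=[3,-,-,-]
Step 1: ref 5 -> FAULT, frames=[3,5,-,-]
Step 2: ref 5 -> HIT, frames=[3,5,-,-]
Step 3: ref 2 -> FAULT, frames=[3,5,2,-]
Step 4: ref 7 -> FAULT, frames=[3,5,2,7]
Step 5: ref 5 -> HIT, frames=[3,5,2,7]
Step 6: ref 4 -> FAULT, evict 3, frames=[4,5,2,7]
Step 7: ref 2 -> HIT, frames=[4,5,2,7]
Step 8: ref 6 -> FAULT, evict 7, frames=[4,5,2,6]
Step 9: ref 1 -> FAULT, evict 5, frames=[4,1,2,6]
At step 9: evicted page 5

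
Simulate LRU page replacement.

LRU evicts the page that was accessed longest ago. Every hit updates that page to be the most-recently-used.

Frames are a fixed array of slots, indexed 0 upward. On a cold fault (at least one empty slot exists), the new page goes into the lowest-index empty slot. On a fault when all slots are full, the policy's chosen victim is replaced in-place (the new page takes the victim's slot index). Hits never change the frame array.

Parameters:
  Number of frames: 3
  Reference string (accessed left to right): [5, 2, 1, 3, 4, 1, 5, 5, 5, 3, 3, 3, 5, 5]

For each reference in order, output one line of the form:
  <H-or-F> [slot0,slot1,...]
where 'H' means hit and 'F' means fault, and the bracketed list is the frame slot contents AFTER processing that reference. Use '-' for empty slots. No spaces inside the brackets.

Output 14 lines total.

F [5,-,-]
F [5,2,-]
F [5,2,1]
F [3,2,1]
F [3,4,1]
H [3,4,1]
F [5,4,1]
H [5,4,1]
H [5,4,1]
F [5,3,1]
H [5,3,1]
H [5,3,1]
H [5,3,1]
H [5,3,1]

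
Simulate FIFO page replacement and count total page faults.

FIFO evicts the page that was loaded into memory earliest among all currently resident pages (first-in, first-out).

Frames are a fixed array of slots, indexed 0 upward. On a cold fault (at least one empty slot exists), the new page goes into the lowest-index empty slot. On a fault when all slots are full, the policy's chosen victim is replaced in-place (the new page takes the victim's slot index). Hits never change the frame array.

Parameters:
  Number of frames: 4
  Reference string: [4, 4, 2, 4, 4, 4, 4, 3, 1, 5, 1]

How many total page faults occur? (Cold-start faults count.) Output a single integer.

Answer: 5

Derivation:
Step 0: ref 4 → FAULT, frames=[4,-,-,-]
Step 1: ref 4 → HIT, frames=[4,-,-,-]
Step 2: ref 2 → FAULT, frames=[4,2,-,-]
Step 3: ref 4 → HIT, frames=[4,2,-,-]
Step 4: ref 4 → HIT, frames=[4,2,-,-]
Step 5: ref 4 → HIT, frames=[4,2,-,-]
Step 6: ref 4 → HIT, frames=[4,2,-,-]
Step 7: ref 3 → FAULT, frames=[4,2,3,-]
Step 8: ref 1 → FAULT, frames=[4,2,3,1]
Step 9: ref 5 → FAULT (evict 4), frames=[5,2,3,1]
Step 10: ref 1 → HIT, frames=[5,2,3,1]
Total faults: 5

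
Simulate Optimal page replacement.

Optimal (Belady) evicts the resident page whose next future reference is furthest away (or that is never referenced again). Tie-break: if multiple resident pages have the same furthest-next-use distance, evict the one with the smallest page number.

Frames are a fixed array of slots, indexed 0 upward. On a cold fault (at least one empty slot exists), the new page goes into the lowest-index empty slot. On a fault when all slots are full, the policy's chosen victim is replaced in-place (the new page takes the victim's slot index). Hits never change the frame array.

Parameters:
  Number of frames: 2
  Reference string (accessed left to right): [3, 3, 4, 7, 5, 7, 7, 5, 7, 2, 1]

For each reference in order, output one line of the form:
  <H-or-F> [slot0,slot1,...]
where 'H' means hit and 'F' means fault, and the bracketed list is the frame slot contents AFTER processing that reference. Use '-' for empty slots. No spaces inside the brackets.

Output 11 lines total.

F [3,-]
H [3,-]
F [3,4]
F [7,4]
F [7,5]
H [7,5]
H [7,5]
H [7,5]
H [7,5]
F [7,2]
F [7,1]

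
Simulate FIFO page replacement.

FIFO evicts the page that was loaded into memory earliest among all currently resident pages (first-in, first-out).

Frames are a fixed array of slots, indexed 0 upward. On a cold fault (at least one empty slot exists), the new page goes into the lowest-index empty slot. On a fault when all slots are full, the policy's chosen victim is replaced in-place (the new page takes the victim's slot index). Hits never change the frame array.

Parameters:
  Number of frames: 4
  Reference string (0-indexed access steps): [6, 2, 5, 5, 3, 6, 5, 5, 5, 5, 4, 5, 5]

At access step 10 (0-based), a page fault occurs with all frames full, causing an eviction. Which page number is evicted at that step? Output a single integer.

Step 0: ref 6 -> FAULT, frames=[6,-,-,-]
Step 1: ref 2 -> FAULT, frames=[6,2,-,-]
Step 2: ref 5 -> FAULT, frames=[6,2,5,-]
Step 3: ref 5 -> HIT, frames=[6,2,5,-]
Step 4: ref 3 -> FAULT, frames=[6,2,5,3]
Step 5: ref 6 -> HIT, frames=[6,2,5,3]
Step 6: ref 5 -> HIT, frames=[6,2,5,3]
Step 7: ref 5 -> HIT, frames=[6,2,5,3]
Step 8: ref 5 -> HIT, frames=[6,2,5,3]
Step 9: ref 5 -> HIT, frames=[6,2,5,3]
Step 10: ref 4 -> FAULT, evict 6, frames=[4,2,5,3]
At step 10: evicted page 6

Answer: 6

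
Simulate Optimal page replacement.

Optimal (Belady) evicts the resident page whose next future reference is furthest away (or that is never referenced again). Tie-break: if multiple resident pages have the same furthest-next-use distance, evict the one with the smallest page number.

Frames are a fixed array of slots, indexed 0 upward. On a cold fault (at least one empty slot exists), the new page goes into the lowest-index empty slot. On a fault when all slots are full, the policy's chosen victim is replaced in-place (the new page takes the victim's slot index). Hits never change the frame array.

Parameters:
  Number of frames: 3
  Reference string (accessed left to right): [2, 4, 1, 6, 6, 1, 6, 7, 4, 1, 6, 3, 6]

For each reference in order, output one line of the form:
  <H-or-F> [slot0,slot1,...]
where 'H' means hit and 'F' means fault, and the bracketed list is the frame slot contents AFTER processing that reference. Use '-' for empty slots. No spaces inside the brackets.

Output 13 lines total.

F [2,-,-]
F [2,4,-]
F [2,4,1]
F [6,4,1]
H [6,4,1]
H [6,4,1]
H [6,4,1]
F [7,4,1]
H [7,4,1]
H [7,4,1]
F [7,4,6]
F [7,3,6]
H [7,3,6]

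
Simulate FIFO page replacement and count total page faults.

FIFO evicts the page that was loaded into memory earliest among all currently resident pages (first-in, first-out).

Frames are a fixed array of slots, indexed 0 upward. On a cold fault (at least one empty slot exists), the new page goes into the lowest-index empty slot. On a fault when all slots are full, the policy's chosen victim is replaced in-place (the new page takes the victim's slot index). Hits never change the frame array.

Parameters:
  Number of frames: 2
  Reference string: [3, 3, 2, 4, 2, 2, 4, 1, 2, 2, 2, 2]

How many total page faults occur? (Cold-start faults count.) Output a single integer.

Step 0: ref 3 → FAULT, frames=[3,-]
Step 1: ref 3 → HIT, frames=[3,-]
Step 2: ref 2 → FAULT, frames=[3,2]
Step 3: ref 4 → FAULT (evict 3), frames=[4,2]
Step 4: ref 2 → HIT, frames=[4,2]
Step 5: ref 2 → HIT, frames=[4,2]
Step 6: ref 4 → HIT, frames=[4,2]
Step 7: ref 1 → FAULT (evict 2), frames=[4,1]
Step 8: ref 2 → FAULT (evict 4), frames=[2,1]
Step 9: ref 2 → HIT, frames=[2,1]
Step 10: ref 2 → HIT, frames=[2,1]
Step 11: ref 2 → HIT, frames=[2,1]
Total faults: 5

Answer: 5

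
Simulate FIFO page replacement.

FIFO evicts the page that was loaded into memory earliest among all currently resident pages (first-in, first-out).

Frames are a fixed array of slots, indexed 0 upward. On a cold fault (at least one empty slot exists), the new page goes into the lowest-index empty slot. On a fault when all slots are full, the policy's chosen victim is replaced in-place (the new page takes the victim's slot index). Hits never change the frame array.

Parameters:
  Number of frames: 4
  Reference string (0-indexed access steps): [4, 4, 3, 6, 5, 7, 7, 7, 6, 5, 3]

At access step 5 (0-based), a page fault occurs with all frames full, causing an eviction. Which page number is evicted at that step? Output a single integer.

Step 0: ref 4 -> FAULT, frames=[4,-,-,-]
Step 1: ref 4 -> HIT, frames=[4,-,-,-]
Step 2: ref 3 -> FAULT, frames=[4,3,-,-]
Step 3: ref 6 -> FAULT, frames=[4,3,6,-]
Step 4: ref 5 -> FAULT, frames=[4,3,6,5]
Step 5: ref 7 -> FAULT, evict 4, frames=[7,3,6,5]
At step 5: evicted page 4

Answer: 4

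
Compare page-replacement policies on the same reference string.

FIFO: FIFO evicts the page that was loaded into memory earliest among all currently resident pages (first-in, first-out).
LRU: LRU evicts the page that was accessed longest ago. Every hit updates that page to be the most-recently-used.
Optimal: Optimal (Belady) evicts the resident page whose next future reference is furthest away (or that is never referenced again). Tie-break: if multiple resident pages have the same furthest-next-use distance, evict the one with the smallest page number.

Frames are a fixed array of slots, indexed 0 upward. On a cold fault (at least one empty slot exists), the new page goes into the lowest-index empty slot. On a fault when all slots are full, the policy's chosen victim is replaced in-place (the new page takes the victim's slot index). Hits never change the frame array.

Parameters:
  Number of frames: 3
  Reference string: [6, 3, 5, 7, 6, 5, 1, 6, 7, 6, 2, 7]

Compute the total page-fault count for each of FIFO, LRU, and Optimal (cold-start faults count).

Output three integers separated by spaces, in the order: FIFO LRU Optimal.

Answer: 8 8 6

Derivation:
--- FIFO ---
  step 0: ref 6 -> FAULT, frames=[6,-,-] (faults so far: 1)
  step 1: ref 3 -> FAULT, frames=[6,3,-] (faults so far: 2)
  step 2: ref 5 -> FAULT, frames=[6,3,5] (faults so far: 3)
  step 3: ref 7 -> FAULT, evict 6, frames=[7,3,5] (faults so far: 4)
  step 4: ref 6 -> FAULT, evict 3, frames=[7,6,5] (faults so far: 5)
  step 5: ref 5 -> HIT, frames=[7,6,5] (faults so far: 5)
  step 6: ref 1 -> FAULT, evict 5, frames=[7,6,1] (faults so far: 6)
  step 7: ref 6 -> HIT, frames=[7,6,1] (faults so far: 6)
  step 8: ref 7 -> HIT, frames=[7,6,1] (faults so far: 6)
  step 9: ref 6 -> HIT, frames=[7,6,1] (faults so far: 6)
  step 10: ref 2 -> FAULT, evict 7, frames=[2,6,1] (faults so far: 7)
  step 11: ref 7 -> FAULT, evict 6, frames=[2,7,1] (faults so far: 8)
  FIFO total faults: 8
--- LRU ---
  step 0: ref 6 -> FAULT, frames=[6,-,-] (faults so far: 1)
  step 1: ref 3 -> FAULT, frames=[6,3,-] (faults so far: 2)
  step 2: ref 5 -> FAULT, frames=[6,3,5] (faults so far: 3)
  step 3: ref 7 -> FAULT, evict 6, frames=[7,3,5] (faults so far: 4)
  step 4: ref 6 -> FAULT, evict 3, frames=[7,6,5] (faults so far: 5)
  step 5: ref 5 -> HIT, frames=[7,6,5] (faults so far: 5)
  step 6: ref 1 -> FAULT, evict 7, frames=[1,6,5] (faults so far: 6)
  step 7: ref 6 -> HIT, frames=[1,6,5] (faults so far: 6)
  step 8: ref 7 -> FAULT, evict 5, frames=[1,6,7] (faults so far: 7)
  step 9: ref 6 -> HIT, frames=[1,6,7] (faults so far: 7)
  step 10: ref 2 -> FAULT, evict 1, frames=[2,6,7] (faults so far: 8)
  step 11: ref 7 -> HIT, frames=[2,6,7] (faults so far: 8)
  LRU total faults: 8
--- Optimal ---
  step 0: ref 6 -> FAULT, frames=[6,-,-] (faults so far: 1)
  step 1: ref 3 -> FAULT, frames=[6,3,-] (faults so far: 2)
  step 2: ref 5 -> FAULT, frames=[6,3,5] (faults so far: 3)
  step 3: ref 7 -> FAULT, evict 3, frames=[6,7,5] (faults so far: 4)
  step 4: ref 6 -> HIT, frames=[6,7,5] (faults so far: 4)
  step 5: ref 5 -> HIT, frames=[6,7,5] (faults so far: 4)
  step 6: ref 1 -> FAULT, evict 5, frames=[6,7,1] (faults so far: 5)
  step 7: ref 6 -> HIT, frames=[6,7,1] (faults so far: 5)
  step 8: ref 7 -> HIT, frames=[6,7,1] (faults so far: 5)
  step 9: ref 6 -> HIT, frames=[6,7,1] (faults so far: 5)
  step 10: ref 2 -> FAULT, evict 1, frames=[6,7,2] (faults so far: 6)
  step 11: ref 7 -> HIT, frames=[6,7,2] (faults so far: 6)
  Optimal total faults: 6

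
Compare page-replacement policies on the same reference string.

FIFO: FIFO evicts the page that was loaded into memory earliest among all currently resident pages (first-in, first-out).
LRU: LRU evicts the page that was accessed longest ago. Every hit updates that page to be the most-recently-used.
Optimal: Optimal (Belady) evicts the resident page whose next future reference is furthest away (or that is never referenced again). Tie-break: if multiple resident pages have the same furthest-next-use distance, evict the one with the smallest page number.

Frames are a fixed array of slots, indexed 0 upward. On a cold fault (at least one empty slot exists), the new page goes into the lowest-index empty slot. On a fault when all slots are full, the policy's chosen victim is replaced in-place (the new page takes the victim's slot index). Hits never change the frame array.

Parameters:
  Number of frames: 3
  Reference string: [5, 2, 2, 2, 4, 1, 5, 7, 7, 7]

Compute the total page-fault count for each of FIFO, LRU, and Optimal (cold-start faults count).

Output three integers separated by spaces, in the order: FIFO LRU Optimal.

Answer: 6 6 5

Derivation:
--- FIFO ---
  step 0: ref 5 -> FAULT, frames=[5,-,-] (faults so far: 1)
  step 1: ref 2 -> FAULT, frames=[5,2,-] (faults so far: 2)
  step 2: ref 2 -> HIT, frames=[5,2,-] (faults so far: 2)
  step 3: ref 2 -> HIT, frames=[5,2,-] (faults so far: 2)
  step 4: ref 4 -> FAULT, frames=[5,2,4] (faults so far: 3)
  step 5: ref 1 -> FAULT, evict 5, frames=[1,2,4] (faults so far: 4)
  step 6: ref 5 -> FAULT, evict 2, frames=[1,5,4] (faults so far: 5)
  step 7: ref 7 -> FAULT, evict 4, frames=[1,5,7] (faults so far: 6)
  step 8: ref 7 -> HIT, frames=[1,5,7] (faults so far: 6)
  step 9: ref 7 -> HIT, frames=[1,5,7] (faults so far: 6)
  FIFO total faults: 6
--- LRU ---
  step 0: ref 5 -> FAULT, frames=[5,-,-] (faults so far: 1)
  step 1: ref 2 -> FAULT, frames=[5,2,-] (faults so far: 2)
  step 2: ref 2 -> HIT, frames=[5,2,-] (faults so far: 2)
  step 3: ref 2 -> HIT, frames=[5,2,-] (faults so far: 2)
  step 4: ref 4 -> FAULT, frames=[5,2,4] (faults so far: 3)
  step 5: ref 1 -> FAULT, evict 5, frames=[1,2,4] (faults so far: 4)
  step 6: ref 5 -> FAULT, evict 2, frames=[1,5,4] (faults so far: 5)
  step 7: ref 7 -> FAULT, evict 4, frames=[1,5,7] (faults so far: 6)
  step 8: ref 7 -> HIT, frames=[1,5,7] (faults so far: 6)
  step 9: ref 7 -> HIT, frames=[1,5,7] (faults so far: 6)
  LRU total faults: 6
--- Optimal ---
  step 0: ref 5 -> FAULT, frames=[5,-,-] (faults so far: 1)
  step 1: ref 2 -> FAULT, frames=[5,2,-] (faults so far: 2)
  step 2: ref 2 -> HIT, frames=[5,2,-] (faults so far: 2)
  step 3: ref 2 -> HIT, frames=[5,2,-] (faults so far: 2)
  step 4: ref 4 -> FAULT, frames=[5,2,4] (faults so far: 3)
  step 5: ref 1 -> FAULT, evict 2, frames=[5,1,4] (faults so far: 4)
  step 6: ref 5 -> HIT, frames=[5,1,4] (faults so far: 4)
  step 7: ref 7 -> FAULT, evict 1, frames=[5,7,4] (faults so far: 5)
  step 8: ref 7 -> HIT, frames=[5,7,4] (faults so far: 5)
  step 9: ref 7 -> HIT, frames=[5,7,4] (faults so far: 5)
  Optimal total faults: 5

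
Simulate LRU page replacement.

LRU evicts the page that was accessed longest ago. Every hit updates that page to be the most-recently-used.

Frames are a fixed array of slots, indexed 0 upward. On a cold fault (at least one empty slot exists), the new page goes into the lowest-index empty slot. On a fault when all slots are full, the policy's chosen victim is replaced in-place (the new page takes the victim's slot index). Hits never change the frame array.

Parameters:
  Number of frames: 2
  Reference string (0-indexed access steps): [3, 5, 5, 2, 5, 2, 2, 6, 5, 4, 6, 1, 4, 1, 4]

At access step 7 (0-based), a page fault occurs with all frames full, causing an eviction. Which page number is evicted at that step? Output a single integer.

Answer: 5

Derivation:
Step 0: ref 3 -> FAULT, frames=[3,-]
Step 1: ref 5 -> FAULT, frames=[3,5]
Step 2: ref 5 -> HIT, frames=[3,5]
Step 3: ref 2 -> FAULT, evict 3, frames=[2,5]
Step 4: ref 5 -> HIT, frames=[2,5]
Step 5: ref 2 -> HIT, frames=[2,5]
Step 6: ref 2 -> HIT, frames=[2,5]
Step 7: ref 6 -> FAULT, evict 5, frames=[2,6]
At step 7: evicted page 5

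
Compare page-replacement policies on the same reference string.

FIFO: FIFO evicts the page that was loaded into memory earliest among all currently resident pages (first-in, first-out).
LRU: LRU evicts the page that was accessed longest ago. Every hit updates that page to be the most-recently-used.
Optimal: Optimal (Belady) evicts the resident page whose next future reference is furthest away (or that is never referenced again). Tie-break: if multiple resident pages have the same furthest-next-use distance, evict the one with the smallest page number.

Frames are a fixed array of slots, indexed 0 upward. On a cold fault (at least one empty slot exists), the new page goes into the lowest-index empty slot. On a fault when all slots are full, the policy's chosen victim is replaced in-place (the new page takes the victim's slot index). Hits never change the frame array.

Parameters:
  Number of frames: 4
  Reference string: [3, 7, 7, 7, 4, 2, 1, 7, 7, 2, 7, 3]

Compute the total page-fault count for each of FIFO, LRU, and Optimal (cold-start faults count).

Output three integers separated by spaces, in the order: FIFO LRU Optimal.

Answer: 6 6 5

Derivation:
--- FIFO ---
  step 0: ref 3 -> FAULT, frames=[3,-,-,-] (faults so far: 1)
  step 1: ref 7 -> FAULT, frames=[3,7,-,-] (faults so far: 2)
  step 2: ref 7 -> HIT, frames=[3,7,-,-] (faults so far: 2)
  step 3: ref 7 -> HIT, frames=[3,7,-,-] (faults so far: 2)
  step 4: ref 4 -> FAULT, frames=[3,7,4,-] (faults so far: 3)
  step 5: ref 2 -> FAULT, frames=[3,7,4,2] (faults so far: 4)
  step 6: ref 1 -> FAULT, evict 3, frames=[1,7,4,2] (faults so far: 5)
  step 7: ref 7 -> HIT, frames=[1,7,4,2] (faults so far: 5)
  step 8: ref 7 -> HIT, frames=[1,7,4,2] (faults so far: 5)
  step 9: ref 2 -> HIT, frames=[1,7,4,2] (faults so far: 5)
  step 10: ref 7 -> HIT, frames=[1,7,4,2] (faults so far: 5)
  step 11: ref 3 -> FAULT, evict 7, frames=[1,3,4,2] (faults so far: 6)
  FIFO total faults: 6
--- LRU ---
  step 0: ref 3 -> FAULT, frames=[3,-,-,-] (faults so far: 1)
  step 1: ref 7 -> FAULT, frames=[3,7,-,-] (faults so far: 2)
  step 2: ref 7 -> HIT, frames=[3,7,-,-] (faults so far: 2)
  step 3: ref 7 -> HIT, frames=[3,7,-,-] (faults so far: 2)
  step 4: ref 4 -> FAULT, frames=[3,7,4,-] (faults so far: 3)
  step 5: ref 2 -> FAULT, frames=[3,7,4,2] (faults so far: 4)
  step 6: ref 1 -> FAULT, evict 3, frames=[1,7,4,2] (faults so far: 5)
  step 7: ref 7 -> HIT, frames=[1,7,4,2] (faults so far: 5)
  step 8: ref 7 -> HIT, frames=[1,7,4,2] (faults so far: 5)
  step 9: ref 2 -> HIT, frames=[1,7,4,2] (faults so far: 5)
  step 10: ref 7 -> HIT, frames=[1,7,4,2] (faults so far: 5)
  step 11: ref 3 -> FAULT, evict 4, frames=[1,7,3,2] (faults so far: 6)
  LRU total faults: 6
--- Optimal ---
  step 0: ref 3 -> FAULT, frames=[3,-,-,-] (faults so far: 1)
  step 1: ref 7 -> FAULT, frames=[3,7,-,-] (faults so far: 2)
  step 2: ref 7 -> HIT, frames=[3,7,-,-] (faults so far: 2)
  step 3: ref 7 -> HIT, frames=[3,7,-,-] (faults so far: 2)
  step 4: ref 4 -> FAULT, frames=[3,7,4,-] (faults so far: 3)
  step 5: ref 2 -> FAULT, frames=[3,7,4,2] (faults so far: 4)
  step 6: ref 1 -> FAULT, evict 4, frames=[3,7,1,2] (faults so far: 5)
  step 7: ref 7 -> HIT, frames=[3,7,1,2] (faults so far: 5)
  step 8: ref 7 -> HIT, frames=[3,7,1,2] (faults so far: 5)
  step 9: ref 2 -> HIT, frames=[3,7,1,2] (faults so far: 5)
  step 10: ref 7 -> HIT, frames=[3,7,1,2] (faults so far: 5)
  step 11: ref 3 -> HIT, frames=[3,7,1,2] (faults so far: 5)
  Optimal total faults: 5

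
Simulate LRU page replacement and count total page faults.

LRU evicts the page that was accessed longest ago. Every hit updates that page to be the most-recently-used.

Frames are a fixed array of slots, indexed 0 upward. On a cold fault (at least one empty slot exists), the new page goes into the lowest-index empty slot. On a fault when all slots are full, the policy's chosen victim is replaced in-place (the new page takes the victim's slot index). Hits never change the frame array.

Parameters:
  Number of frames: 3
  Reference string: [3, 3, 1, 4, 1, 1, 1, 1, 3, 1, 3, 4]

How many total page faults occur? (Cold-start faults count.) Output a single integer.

Step 0: ref 3 → FAULT, frames=[3,-,-]
Step 1: ref 3 → HIT, frames=[3,-,-]
Step 2: ref 1 → FAULT, frames=[3,1,-]
Step 3: ref 4 → FAULT, frames=[3,1,4]
Step 4: ref 1 → HIT, frames=[3,1,4]
Step 5: ref 1 → HIT, frames=[3,1,4]
Step 6: ref 1 → HIT, frames=[3,1,4]
Step 7: ref 1 → HIT, frames=[3,1,4]
Step 8: ref 3 → HIT, frames=[3,1,4]
Step 9: ref 1 → HIT, frames=[3,1,4]
Step 10: ref 3 → HIT, frames=[3,1,4]
Step 11: ref 4 → HIT, frames=[3,1,4]
Total faults: 3

Answer: 3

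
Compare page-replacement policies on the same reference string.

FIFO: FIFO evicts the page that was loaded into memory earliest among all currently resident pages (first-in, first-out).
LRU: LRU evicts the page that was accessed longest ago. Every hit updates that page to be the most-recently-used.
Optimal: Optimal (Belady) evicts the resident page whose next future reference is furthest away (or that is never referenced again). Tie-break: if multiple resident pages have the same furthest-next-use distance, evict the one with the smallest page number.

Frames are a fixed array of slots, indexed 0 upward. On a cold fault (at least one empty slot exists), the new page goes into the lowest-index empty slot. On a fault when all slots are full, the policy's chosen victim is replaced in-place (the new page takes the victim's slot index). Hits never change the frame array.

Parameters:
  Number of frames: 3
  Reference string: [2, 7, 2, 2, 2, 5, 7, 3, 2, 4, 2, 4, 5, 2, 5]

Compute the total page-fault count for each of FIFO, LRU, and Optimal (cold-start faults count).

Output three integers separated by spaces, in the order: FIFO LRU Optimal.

Answer: 7 7 5

Derivation:
--- FIFO ---
  step 0: ref 2 -> FAULT, frames=[2,-,-] (faults so far: 1)
  step 1: ref 7 -> FAULT, frames=[2,7,-] (faults so far: 2)
  step 2: ref 2 -> HIT, frames=[2,7,-] (faults so far: 2)
  step 3: ref 2 -> HIT, frames=[2,7,-] (faults so far: 2)
  step 4: ref 2 -> HIT, frames=[2,7,-] (faults so far: 2)
  step 5: ref 5 -> FAULT, frames=[2,7,5] (faults so far: 3)
  step 6: ref 7 -> HIT, frames=[2,7,5] (faults so far: 3)
  step 7: ref 3 -> FAULT, evict 2, frames=[3,7,5] (faults so far: 4)
  step 8: ref 2 -> FAULT, evict 7, frames=[3,2,5] (faults so far: 5)
  step 9: ref 4 -> FAULT, evict 5, frames=[3,2,4] (faults so far: 6)
  step 10: ref 2 -> HIT, frames=[3,2,4] (faults so far: 6)
  step 11: ref 4 -> HIT, frames=[3,2,4] (faults so far: 6)
  step 12: ref 5 -> FAULT, evict 3, frames=[5,2,4] (faults so far: 7)
  step 13: ref 2 -> HIT, frames=[5,2,4] (faults so far: 7)
  step 14: ref 5 -> HIT, frames=[5,2,4] (faults so far: 7)
  FIFO total faults: 7
--- LRU ---
  step 0: ref 2 -> FAULT, frames=[2,-,-] (faults so far: 1)
  step 1: ref 7 -> FAULT, frames=[2,7,-] (faults so far: 2)
  step 2: ref 2 -> HIT, frames=[2,7,-] (faults so far: 2)
  step 3: ref 2 -> HIT, frames=[2,7,-] (faults so far: 2)
  step 4: ref 2 -> HIT, frames=[2,7,-] (faults so far: 2)
  step 5: ref 5 -> FAULT, frames=[2,7,5] (faults so far: 3)
  step 6: ref 7 -> HIT, frames=[2,7,5] (faults so far: 3)
  step 7: ref 3 -> FAULT, evict 2, frames=[3,7,5] (faults so far: 4)
  step 8: ref 2 -> FAULT, evict 5, frames=[3,7,2] (faults so far: 5)
  step 9: ref 4 -> FAULT, evict 7, frames=[3,4,2] (faults so far: 6)
  step 10: ref 2 -> HIT, frames=[3,4,2] (faults so far: 6)
  step 11: ref 4 -> HIT, frames=[3,4,2] (faults so far: 6)
  step 12: ref 5 -> FAULT, evict 3, frames=[5,4,2] (faults so far: 7)
  step 13: ref 2 -> HIT, frames=[5,4,2] (faults so far: 7)
  step 14: ref 5 -> HIT, frames=[5,4,2] (faults so far: 7)
  LRU total faults: 7
--- Optimal ---
  step 0: ref 2 -> FAULT, frames=[2,-,-] (faults so far: 1)
  step 1: ref 7 -> FAULT, frames=[2,7,-] (faults so far: 2)
  step 2: ref 2 -> HIT, frames=[2,7,-] (faults so far: 2)
  step 3: ref 2 -> HIT, frames=[2,7,-] (faults so far: 2)
  step 4: ref 2 -> HIT, frames=[2,7,-] (faults so far: 2)
  step 5: ref 5 -> FAULT, frames=[2,7,5] (faults so far: 3)
  step 6: ref 7 -> HIT, frames=[2,7,5] (faults so far: 3)
  step 7: ref 3 -> FAULT, evict 7, frames=[2,3,5] (faults so far: 4)
  step 8: ref 2 -> HIT, frames=[2,3,5] (faults so far: 4)
  step 9: ref 4 -> FAULT, evict 3, frames=[2,4,5] (faults so far: 5)
  step 10: ref 2 -> HIT, frames=[2,4,5] (faults so far: 5)
  step 11: ref 4 -> HIT, frames=[2,4,5] (faults so far: 5)
  step 12: ref 5 -> HIT, frames=[2,4,5] (faults so far: 5)
  step 13: ref 2 -> HIT, frames=[2,4,5] (faults so far: 5)
  step 14: ref 5 -> HIT, frames=[2,4,5] (faults so far: 5)
  Optimal total faults: 5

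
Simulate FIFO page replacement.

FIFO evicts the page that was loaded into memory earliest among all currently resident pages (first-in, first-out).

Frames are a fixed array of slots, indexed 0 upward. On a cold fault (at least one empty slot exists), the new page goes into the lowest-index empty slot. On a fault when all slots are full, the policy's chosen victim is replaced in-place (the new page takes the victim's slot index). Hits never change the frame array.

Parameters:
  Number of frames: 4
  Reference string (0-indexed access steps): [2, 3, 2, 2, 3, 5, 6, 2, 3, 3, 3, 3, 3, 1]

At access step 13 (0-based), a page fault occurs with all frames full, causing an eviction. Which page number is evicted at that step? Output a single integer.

Answer: 2

Derivation:
Step 0: ref 2 -> FAULT, frames=[2,-,-,-]
Step 1: ref 3 -> FAULT, frames=[2,3,-,-]
Step 2: ref 2 -> HIT, frames=[2,3,-,-]
Step 3: ref 2 -> HIT, frames=[2,3,-,-]
Step 4: ref 3 -> HIT, frames=[2,3,-,-]
Step 5: ref 5 -> FAULT, frames=[2,3,5,-]
Step 6: ref 6 -> FAULT, frames=[2,3,5,6]
Step 7: ref 2 -> HIT, frames=[2,3,5,6]
Step 8: ref 3 -> HIT, frames=[2,3,5,6]
Step 9: ref 3 -> HIT, frames=[2,3,5,6]
Step 10: ref 3 -> HIT, frames=[2,3,5,6]
Step 11: ref 3 -> HIT, frames=[2,3,5,6]
Step 12: ref 3 -> HIT, frames=[2,3,5,6]
Step 13: ref 1 -> FAULT, evict 2, frames=[1,3,5,6]
At step 13: evicted page 2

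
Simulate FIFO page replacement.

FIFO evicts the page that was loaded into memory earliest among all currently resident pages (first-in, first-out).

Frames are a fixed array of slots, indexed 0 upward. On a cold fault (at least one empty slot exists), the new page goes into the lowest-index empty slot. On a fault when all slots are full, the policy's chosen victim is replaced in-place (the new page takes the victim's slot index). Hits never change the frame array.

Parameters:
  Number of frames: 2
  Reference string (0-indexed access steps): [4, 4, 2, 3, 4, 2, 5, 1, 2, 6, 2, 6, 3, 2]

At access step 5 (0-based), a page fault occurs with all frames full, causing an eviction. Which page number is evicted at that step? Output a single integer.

Step 0: ref 4 -> FAULT, frames=[4,-]
Step 1: ref 4 -> HIT, frames=[4,-]
Step 2: ref 2 -> FAULT, frames=[4,2]
Step 3: ref 3 -> FAULT, evict 4, frames=[3,2]
Step 4: ref 4 -> FAULT, evict 2, frames=[3,4]
Step 5: ref 2 -> FAULT, evict 3, frames=[2,4]
At step 5: evicted page 3

Answer: 3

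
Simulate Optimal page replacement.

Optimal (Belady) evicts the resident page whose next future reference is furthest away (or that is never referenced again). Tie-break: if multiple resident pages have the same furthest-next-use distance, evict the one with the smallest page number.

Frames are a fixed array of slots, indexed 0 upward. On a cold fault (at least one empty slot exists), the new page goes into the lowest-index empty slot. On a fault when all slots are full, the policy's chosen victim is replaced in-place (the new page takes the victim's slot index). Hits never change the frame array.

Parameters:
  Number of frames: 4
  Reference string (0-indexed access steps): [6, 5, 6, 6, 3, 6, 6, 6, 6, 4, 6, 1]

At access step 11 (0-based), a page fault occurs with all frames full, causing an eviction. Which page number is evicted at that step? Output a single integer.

Answer: 3

Derivation:
Step 0: ref 6 -> FAULT, frames=[6,-,-,-]
Step 1: ref 5 -> FAULT, frames=[6,5,-,-]
Step 2: ref 6 -> HIT, frames=[6,5,-,-]
Step 3: ref 6 -> HIT, frames=[6,5,-,-]
Step 4: ref 3 -> FAULT, frames=[6,5,3,-]
Step 5: ref 6 -> HIT, frames=[6,5,3,-]
Step 6: ref 6 -> HIT, frames=[6,5,3,-]
Step 7: ref 6 -> HIT, frames=[6,5,3,-]
Step 8: ref 6 -> HIT, frames=[6,5,3,-]
Step 9: ref 4 -> FAULT, frames=[6,5,3,4]
Step 10: ref 6 -> HIT, frames=[6,5,3,4]
Step 11: ref 1 -> FAULT, evict 3, frames=[6,5,1,4]
At step 11: evicted page 3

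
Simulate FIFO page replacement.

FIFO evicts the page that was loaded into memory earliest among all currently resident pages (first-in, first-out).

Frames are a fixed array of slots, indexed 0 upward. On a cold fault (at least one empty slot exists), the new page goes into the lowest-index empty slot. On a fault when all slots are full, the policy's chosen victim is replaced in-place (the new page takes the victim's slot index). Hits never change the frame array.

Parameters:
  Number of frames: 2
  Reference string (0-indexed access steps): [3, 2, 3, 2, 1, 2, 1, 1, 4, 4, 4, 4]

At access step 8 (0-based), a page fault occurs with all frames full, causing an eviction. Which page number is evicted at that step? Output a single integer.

Answer: 2

Derivation:
Step 0: ref 3 -> FAULT, frames=[3,-]
Step 1: ref 2 -> FAULT, frames=[3,2]
Step 2: ref 3 -> HIT, frames=[3,2]
Step 3: ref 2 -> HIT, frames=[3,2]
Step 4: ref 1 -> FAULT, evict 3, frames=[1,2]
Step 5: ref 2 -> HIT, frames=[1,2]
Step 6: ref 1 -> HIT, frames=[1,2]
Step 7: ref 1 -> HIT, frames=[1,2]
Step 8: ref 4 -> FAULT, evict 2, frames=[1,4]
At step 8: evicted page 2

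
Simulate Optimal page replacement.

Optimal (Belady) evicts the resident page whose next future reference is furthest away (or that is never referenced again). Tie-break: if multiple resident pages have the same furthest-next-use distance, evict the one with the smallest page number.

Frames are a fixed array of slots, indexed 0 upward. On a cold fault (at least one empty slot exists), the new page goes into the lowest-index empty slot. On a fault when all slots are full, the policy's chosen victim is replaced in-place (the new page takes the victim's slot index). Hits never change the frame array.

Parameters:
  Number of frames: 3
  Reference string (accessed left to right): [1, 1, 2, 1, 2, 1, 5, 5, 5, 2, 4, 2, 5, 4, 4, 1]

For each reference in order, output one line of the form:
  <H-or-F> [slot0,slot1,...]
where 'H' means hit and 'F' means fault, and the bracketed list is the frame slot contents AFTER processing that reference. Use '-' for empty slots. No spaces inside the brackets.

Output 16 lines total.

F [1,-,-]
H [1,-,-]
F [1,2,-]
H [1,2,-]
H [1,2,-]
H [1,2,-]
F [1,2,5]
H [1,2,5]
H [1,2,5]
H [1,2,5]
F [4,2,5]
H [4,2,5]
H [4,2,5]
H [4,2,5]
H [4,2,5]
F [4,1,5]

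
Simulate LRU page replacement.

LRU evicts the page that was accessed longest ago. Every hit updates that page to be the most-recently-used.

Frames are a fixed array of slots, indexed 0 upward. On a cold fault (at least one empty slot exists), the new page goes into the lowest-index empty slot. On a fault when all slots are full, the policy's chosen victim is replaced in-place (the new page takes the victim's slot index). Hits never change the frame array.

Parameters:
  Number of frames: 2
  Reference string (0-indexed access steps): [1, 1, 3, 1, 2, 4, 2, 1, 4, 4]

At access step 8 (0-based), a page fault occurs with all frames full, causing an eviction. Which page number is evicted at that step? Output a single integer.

Answer: 2

Derivation:
Step 0: ref 1 -> FAULT, frames=[1,-]
Step 1: ref 1 -> HIT, frames=[1,-]
Step 2: ref 3 -> FAULT, frames=[1,3]
Step 3: ref 1 -> HIT, frames=[1,3]
Step 4: ref 2 -> FAULT, evict 3, frames=[1,2]
Step 5: ref 4 -> FAULT, evict 1, frames=[4,2]
Step 6: ref 2 -> HIT, frames=[4,2]
Step 7: ref 1 -> FAULT, evict 4, frames=[1,2]
Step 8: ref 4 -> FAULT, evict 2, frames=[1,4]
At step 8: evicted page 2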